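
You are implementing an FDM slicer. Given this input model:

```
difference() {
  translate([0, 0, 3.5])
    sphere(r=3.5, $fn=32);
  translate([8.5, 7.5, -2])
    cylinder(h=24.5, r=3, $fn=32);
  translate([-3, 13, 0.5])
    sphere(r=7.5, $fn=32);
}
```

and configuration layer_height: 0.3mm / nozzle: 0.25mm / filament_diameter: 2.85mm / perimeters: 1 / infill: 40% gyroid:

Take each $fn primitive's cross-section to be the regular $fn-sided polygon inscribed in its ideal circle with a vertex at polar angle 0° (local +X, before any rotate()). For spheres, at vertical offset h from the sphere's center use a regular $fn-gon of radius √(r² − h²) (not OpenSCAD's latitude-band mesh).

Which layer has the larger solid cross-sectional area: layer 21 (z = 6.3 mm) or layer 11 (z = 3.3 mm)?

layer 11 (z = 3.3 mm)

Layer 21 (z = 6.3): the sphere: section is a regular 32-gon, circumradius = √(r²−h²) = √(3.5²−2.8²) = 2.100 (area = (32/2)·2.100²·sin(360°/32) = 13.77 mm²); the cylinder at (8.5, 7.5): section is a regular 32-gon, circumradius r=3 (area = (32/2)·3.000²·sin(360°/32) = 28.09 mm²); the r=7.5 sphere at (-3, 13) contributes a regular 32-gon of circumradius √(7.5²−5.8²) = 4.755 (area = (32/2)·4.755²·sin(360°/32) = 70.58 mm²); After the difference (first − rest): starting from the r=3.5 sphere (13.77 mm²), the r=3 cylinder at (8.5, 7.5) misses the remaining region (no effect); the r=7.5 sphere at (-3, 13) misses the remaining region (no effect) — area = 13.77 mm². So its area = 13.77 mm². Layer 11 (z = 3.3): the r=3.5 sphere slices to a regular 32-gon of circumradius 3.494 (√(r²−h²) with h=0.2 from center) (area = (32/2)·3.494²·sin(360°/32) = 38.11 mm²); the r=3 cylinder at (8.5, 7.5) gives a regular 32-gon of circumradius 3 (constant along its height) (area = (32/2)·3.000²·sin(360°/32) = 28.09 mm²); the r=7.5 sphere at (-3, 13) contributes a regular 32-gon of circumradius √(7.5²−2.8²) = 6.958 (area = (32/2)·6.958²·sin(360°/32) = 151.11 mm²); Subtracting the remaining from the first: starting from the r=3.5 sphere (38.11 mm²), the r=3 cylinder at (8.5, 7.5) misses the remaining region (no effect); the r=7.5 sphere at (-3, 13) misses the remaining region (no effect) — area = 38.11 mm². So its area = 38.11 mm². Layer 11 is larger (38.11 vs 13.77 mm²).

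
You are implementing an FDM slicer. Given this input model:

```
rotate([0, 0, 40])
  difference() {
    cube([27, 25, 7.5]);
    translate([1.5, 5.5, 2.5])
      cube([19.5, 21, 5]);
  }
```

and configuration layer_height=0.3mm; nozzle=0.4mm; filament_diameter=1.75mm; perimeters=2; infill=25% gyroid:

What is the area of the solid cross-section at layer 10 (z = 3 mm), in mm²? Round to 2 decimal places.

At z = 3 mm: the 27×25 cube contributes its full rectangle (area 675.00 mm²); the cube at (1.5, 5.5) is present — its section is the full 19.5×21 rectangle (area 409.50 mm²); After the difference (first − rest): starting from the 27×25 cube (675.00 mm²), the 19.5×21 cube at (1.5, 5.5) partially overlaps it — only the 380.25 mm² overlap (of its 409.50 mm²) is removed, clipping the outline — area = 294.75 mm²; (whole slice rotated 40° about Z — lengths, areas and connectivity unchanged). Overall, the cross-section is a single solid region. Net area = 294.75 mm².

294.75 mm²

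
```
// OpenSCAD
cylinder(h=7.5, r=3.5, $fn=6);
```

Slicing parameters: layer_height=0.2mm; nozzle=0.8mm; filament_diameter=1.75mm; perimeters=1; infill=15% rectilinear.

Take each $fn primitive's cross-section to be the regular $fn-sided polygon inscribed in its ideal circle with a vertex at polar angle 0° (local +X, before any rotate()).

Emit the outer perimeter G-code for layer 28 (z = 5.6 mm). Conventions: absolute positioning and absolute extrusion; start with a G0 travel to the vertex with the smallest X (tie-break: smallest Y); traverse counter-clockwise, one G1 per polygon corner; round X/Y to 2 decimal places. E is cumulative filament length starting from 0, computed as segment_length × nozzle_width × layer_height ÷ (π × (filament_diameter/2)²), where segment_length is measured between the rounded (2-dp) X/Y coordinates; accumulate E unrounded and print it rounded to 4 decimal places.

G0 X-3.50 Y0.00 Z5.60
G1 X-1.75 Y-3.03 E0.2328
G1 X1.75 Y-3.03 E0.4656
G1 X3.50 Y0.00 E0.6983
G1 X1.75 Y3.03 E0.9311
G1 X-1.75 Y3.03 E1.1639
G1 X-3.50 Y0.00 E1.3967

At z = 5.6 mm: the cylinder: section is a regular 6-gon, circumradius r=3.5. The outline is a single polygon with 6 vertices. Extrusion per mm of travel: 0.8 × 0.2 / (π × 0.875²) = 0.066520. Accumulating E over each segment gives final E = 1.3967.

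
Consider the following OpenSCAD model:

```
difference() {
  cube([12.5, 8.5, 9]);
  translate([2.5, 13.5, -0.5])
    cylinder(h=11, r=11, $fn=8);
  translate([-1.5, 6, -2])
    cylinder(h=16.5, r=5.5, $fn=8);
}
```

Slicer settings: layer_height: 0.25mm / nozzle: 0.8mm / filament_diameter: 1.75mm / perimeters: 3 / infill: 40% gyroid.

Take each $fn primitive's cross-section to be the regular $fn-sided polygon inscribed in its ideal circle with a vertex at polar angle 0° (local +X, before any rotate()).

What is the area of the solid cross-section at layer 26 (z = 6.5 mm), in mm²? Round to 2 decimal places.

53.37 mm²

At z = 6.5 mm: the 12.5×8.5 cube contributes its full rectangle (area 106.25 mm²); the r=11 cylinder at (2.5, 13.5) contributes a regular 8-gon of circumradius 11 (area = (8/2)·11.000²·sin(360°/8) = 342.24 mm²); the r=5.5 cylinder at (-1.5, 6) contributes a regular 8-gon of circumradius 5.5 (area = (8/2)·5.500²·sin(360°/8) = 85.56 mm²); After the difference (first − rest): starting from the 12.5×8.5 cube (106.25 mm²), the r=11 cylinder at (2.5, 13.5) partially overlaps it — only the 49.44 mm² overlap (of its 342.24 mm²) is removed, clipping the outline; the r=5.5 cylinder at (-1.5, 6) partially overlaps it — only the 3.44 mm² overlap (of its 85.56 mm²) is removed, clipping the outline — area = 53.37 mm². Overall, the cross-section is a single solid region. Net area = 53.37 mm².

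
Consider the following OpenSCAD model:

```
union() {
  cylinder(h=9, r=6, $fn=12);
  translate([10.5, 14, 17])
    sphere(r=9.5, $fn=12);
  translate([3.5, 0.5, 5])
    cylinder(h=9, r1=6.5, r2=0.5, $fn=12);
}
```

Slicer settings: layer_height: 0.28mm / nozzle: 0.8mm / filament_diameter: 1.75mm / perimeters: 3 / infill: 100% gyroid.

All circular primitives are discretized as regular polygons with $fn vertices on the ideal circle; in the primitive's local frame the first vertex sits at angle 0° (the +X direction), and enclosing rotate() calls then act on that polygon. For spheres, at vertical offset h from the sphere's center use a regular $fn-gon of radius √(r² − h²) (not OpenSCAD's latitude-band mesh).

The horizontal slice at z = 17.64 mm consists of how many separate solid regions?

At z = 17.64 mm: the cylinder is not intersected at this z (z outside [0, 9]); the r=9.5 sphere at (10.5, 14) slices to a regular 12-gon of circumradius 9.478 (√(r²−h²) with h=0.64 from center); the cone at (3.5, 0.5) is not intersected at this z (z outside [5, 14]); Merging all regions: only the r=9.5 sphere at (10.5, 14) is present, so the union is just that shape — 1 connected region. The result has 1 disconnected region.

1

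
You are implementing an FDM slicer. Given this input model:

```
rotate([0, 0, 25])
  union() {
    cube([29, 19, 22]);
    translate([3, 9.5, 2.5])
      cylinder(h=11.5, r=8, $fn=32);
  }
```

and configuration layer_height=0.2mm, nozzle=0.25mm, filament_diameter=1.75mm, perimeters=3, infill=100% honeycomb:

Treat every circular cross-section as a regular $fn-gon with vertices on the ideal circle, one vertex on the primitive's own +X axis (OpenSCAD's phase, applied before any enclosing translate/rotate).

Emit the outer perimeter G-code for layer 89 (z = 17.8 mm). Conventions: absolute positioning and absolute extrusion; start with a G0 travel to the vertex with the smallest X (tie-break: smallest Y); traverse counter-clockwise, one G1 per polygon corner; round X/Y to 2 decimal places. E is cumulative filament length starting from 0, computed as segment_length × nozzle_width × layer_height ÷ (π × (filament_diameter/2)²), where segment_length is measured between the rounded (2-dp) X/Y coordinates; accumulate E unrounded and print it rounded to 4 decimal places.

At z = 17.8 mm: the 29×19 cube contributes its full rectangle; the cylinder at (3, 9.5) is absent (z outside [2.5, 14]); Combining (union): only the 29×19 cube is present, so the union is just that shape — 1 connected region; (whole slice rotated 25° about Z — lengths, areas and connectivity unchanged). The outline is a single polygon with 4 vertices. Extrusion per mm of travel: 0.25 × 0.2 / (π × 0.875²) = 0.020788. Accumulating E over each segment gives final E = 1.9956.

G0 X-8.03 Y17.22 Z17.80
G1 X0.00 Y0.00 E0.3950
G1 X26.28 Y12.26 E0.9978
G1 X18.25 Y29.48 E1.3928
G1 X-8.03 Y17.22 E1.9956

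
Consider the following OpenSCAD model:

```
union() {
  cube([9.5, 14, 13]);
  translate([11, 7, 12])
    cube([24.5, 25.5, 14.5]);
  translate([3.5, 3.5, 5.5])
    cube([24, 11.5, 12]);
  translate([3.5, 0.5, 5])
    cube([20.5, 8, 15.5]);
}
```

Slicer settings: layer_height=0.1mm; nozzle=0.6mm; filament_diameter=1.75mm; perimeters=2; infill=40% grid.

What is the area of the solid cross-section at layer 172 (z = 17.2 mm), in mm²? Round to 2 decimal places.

830.25 mm²

At z = 17.2 mm: the cube is absent (z outside [0, 13]); the cube at (11, 7) is present — its section is the full 24.5×25.5 rectangle (area 624.75 mm²); the 24×11.5 cube at (3.5, 3.5) contributes its full rectangle (area 276.00 mm²); the 20.5×8 cube at (3.5, 0.5) contributes its full rectangle (area 164.00 mm²); Combining (union): the regions partially overlap — summed areas 1064.75 mm² minus the doubly-counted overlap 234.50 mm² gives 830.25 mm² — area = 830.25 mm². Overall, the cross-section is a single solid region. Net area = 830.25 mm².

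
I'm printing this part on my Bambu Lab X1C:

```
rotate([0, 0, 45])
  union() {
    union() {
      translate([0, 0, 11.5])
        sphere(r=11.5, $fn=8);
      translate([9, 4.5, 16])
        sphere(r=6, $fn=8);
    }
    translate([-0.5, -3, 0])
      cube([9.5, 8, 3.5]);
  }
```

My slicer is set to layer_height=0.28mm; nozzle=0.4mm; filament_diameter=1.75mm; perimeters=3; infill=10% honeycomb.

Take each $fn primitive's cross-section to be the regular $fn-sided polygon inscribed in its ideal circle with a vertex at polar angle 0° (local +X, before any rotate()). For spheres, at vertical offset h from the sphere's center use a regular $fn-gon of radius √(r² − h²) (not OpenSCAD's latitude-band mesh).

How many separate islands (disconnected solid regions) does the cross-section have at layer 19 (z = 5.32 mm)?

At z = 5.32 mm: the r=11.5 sphere contributes a regular 8-gon of circumradius √(11.5²−6.18²) = 9.698; the sphere at (9, 4.5) does not reach this height (|z−center|=10.680 > r=6); Taking the union: only the r=11.5 sphere is present, so the union is just that shape — 1 connected region; the cube at (-0.5, -3) is absent (z outside [0, 3.5]); Merging all regions: only the result so far is present, so the union is just that shape — 1 connected region; (whole slice rotated 45° about Z — lengths, areas and connectivity unchanged). Overall, the cross-section is a single solid region. Island count = 1.

1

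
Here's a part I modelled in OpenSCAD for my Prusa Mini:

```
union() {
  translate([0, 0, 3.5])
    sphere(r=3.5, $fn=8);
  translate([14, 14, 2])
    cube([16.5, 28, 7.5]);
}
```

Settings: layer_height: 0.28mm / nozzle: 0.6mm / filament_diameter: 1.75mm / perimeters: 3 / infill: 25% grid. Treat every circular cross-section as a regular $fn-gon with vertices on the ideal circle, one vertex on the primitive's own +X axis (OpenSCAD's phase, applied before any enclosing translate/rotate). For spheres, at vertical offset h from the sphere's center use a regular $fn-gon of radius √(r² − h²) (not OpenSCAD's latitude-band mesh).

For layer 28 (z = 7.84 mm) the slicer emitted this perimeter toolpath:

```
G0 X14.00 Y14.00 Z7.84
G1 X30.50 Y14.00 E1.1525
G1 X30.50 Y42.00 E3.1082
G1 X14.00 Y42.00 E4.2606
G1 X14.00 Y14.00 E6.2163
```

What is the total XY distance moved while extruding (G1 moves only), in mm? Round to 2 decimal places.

89.00 mm

Sum the Euclidean lengths of each G1 segment: total = 89.00 mm.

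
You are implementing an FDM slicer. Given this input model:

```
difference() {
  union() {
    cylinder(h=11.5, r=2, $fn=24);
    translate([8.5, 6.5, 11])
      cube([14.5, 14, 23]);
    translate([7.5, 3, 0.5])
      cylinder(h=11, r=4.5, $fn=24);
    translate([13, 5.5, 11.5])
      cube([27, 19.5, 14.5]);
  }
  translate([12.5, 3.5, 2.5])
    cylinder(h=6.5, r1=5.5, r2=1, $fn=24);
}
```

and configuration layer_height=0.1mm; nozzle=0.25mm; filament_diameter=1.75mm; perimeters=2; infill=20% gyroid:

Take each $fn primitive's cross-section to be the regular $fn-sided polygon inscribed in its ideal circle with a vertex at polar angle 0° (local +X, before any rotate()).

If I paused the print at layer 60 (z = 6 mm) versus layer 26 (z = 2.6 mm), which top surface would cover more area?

Layer 60 (z = 6): the r=2 cylinder contributes a regular 24-gon of circumradius 2 (area = (24/2)·2.000²·sin(360°/24) = 12.42 mm²); the cube at (8.5, 6.5) is not intersected at this z (z outside [11, 34]); the r=4.5 cylinder at (7.5, 3) contributes a regular 24-gon of circumradius 4.5 (area = (24/2)·4.500²·sin(360°/24) = 62.89 mm²); the cube at (13, 5.5) is absent (z outside [11.5, 26]); Taking the union: the 2 present regions are separate (no shared area or edge), so areas and boundary lengths simply add and each stays a separate island — area = 75.32 mm²; the cone at (12.5, 3.5) contributes a regular 24-gon of circumradius 3.077 (interpolated between r1=5.5 and r2=1 at t=0.538) (area = (24/2)·3.077²·sin(360°/24) = 29.40 mm²); Taking the first minus the rest: starting from that combined region (75.32 mm²), the cone at (12.5, 3.5) partially overlaps it — only the 9.47 mm² overlap (of its 29.40 mm²) is removed, clipping the outline — area = 65.85 mm². So its area = 65.85 mm². Layer 26 (z = 2.6): the r=2 cylinder gives a regular 24-gon of circumradius 2 (constant along its height) (area = (24/2)·2.000²·sin(360°/24) = 12.42 mm²); the cube at (8.5, 6.5) does not reach this height (z outside [11, 34]); the cylinder at (7.5, 3): section is a regular 24-gon, circumradius r=4.5 (area = (24/2)·4.500²·sin(360°/24) = 62.89 mm²); the cube at (13, 5.5) does not reach this height (z outside [11.5, 26]); Taking the union: the 2 present regions are separate (no shared area or edge), so areas and boundary lengths simply add and each stays a separate island — area = 75.32 mm²; the cone at (12.5, 3.5) (r1=5.5→r2=1) has section circumradius 5.431 here — a regular 24-gon (area = (24/2)·5.431²·sin(360°/24) = 91.60 mm²); After the difference (first − rest): starting from that combined region (75.32 mm²), the cone at (12.5, 3.5) partially overlaps it — only the 28.91 mm² overlap (of its 91.60 mm²) is removed, clipping the outline — area = 46.41 mm². So its area = 46.41 mm². Layer 60 is larger (65.85 vs 46.41 mm²).

layer 60 (z = 6 mm)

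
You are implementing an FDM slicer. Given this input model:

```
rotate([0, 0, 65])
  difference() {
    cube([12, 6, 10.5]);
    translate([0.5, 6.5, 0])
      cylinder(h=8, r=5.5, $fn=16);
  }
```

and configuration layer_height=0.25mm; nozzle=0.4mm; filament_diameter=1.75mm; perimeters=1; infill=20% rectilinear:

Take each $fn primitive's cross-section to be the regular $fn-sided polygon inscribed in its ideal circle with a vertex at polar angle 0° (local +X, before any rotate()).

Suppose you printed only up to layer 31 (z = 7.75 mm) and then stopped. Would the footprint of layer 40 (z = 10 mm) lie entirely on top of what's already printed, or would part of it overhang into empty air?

part overhangs

Compare the two slices. At z = 7.75: the cube (footprint 12×6) is included at this height (area 72.00 mm²); the r=5.5 cylinder at (0.5, 6.5) contributes a regular 16-gon of circumradius 5.5 (area = (16/2)·5.500²·sin(360°/16) = 92.61 mm²); After the difference (first − rest): starting from the 12×6 cube (72.00 mm²), the r=5.5 cylinder at (0.5, 6.5) partially overlaps it — only the 22.90 mm² overlap (of its 92.61 mm²) is removed, clipping the outline — area = 49.10 mm²; (rotated 65° about Z; rotation is an isometry so areas/perimeters/island counts are preserved). At z = 10: the cube (footprint 12×6) is included at this height (area 72.00 mm²); the cylinder at (0.5, 6.5) does not reach this height (z outside [0, 8]); Subtracting the remaining from the first: none of the subtracted shapes is present at this height, so the 12×6 cube is unchanged — area = 72.00 mm²; (rotated 65° about Z; rotation is an isometry so areas/perimeters/island counts are preserved). Checking containment: at z = 10 the cross-section extends beyond the z = 7.75 cross-section by about 22.90 mm².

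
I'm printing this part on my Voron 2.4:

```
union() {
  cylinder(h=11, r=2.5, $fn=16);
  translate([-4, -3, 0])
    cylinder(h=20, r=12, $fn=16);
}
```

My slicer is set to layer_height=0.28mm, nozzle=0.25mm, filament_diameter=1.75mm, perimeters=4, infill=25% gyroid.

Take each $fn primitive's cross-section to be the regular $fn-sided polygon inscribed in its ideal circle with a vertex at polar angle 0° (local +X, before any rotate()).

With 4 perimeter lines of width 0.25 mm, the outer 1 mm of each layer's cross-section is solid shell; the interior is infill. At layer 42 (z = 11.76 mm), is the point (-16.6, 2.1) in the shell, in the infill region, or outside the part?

At z = 11.76 mm: the cylinder is not intersected at this z (z outside [0, 11]); the cylinder at (-4, -3): section is a regular 16-gon, circumradius r=12; Combining (union): only the r=12 cylinder at (-4, -3) is present, so the union is just that shape — 1 connected region. Overall, the cross-section is a single solid region. The nearest boundary edge runs (-12.49, 5.49)→(-15.09, 1.59); distance from the point to it = 1.60 mm. The point is not inside any of the regions above, so it lies outside the cross-section (1.60 mm from the nearest boundary).

outside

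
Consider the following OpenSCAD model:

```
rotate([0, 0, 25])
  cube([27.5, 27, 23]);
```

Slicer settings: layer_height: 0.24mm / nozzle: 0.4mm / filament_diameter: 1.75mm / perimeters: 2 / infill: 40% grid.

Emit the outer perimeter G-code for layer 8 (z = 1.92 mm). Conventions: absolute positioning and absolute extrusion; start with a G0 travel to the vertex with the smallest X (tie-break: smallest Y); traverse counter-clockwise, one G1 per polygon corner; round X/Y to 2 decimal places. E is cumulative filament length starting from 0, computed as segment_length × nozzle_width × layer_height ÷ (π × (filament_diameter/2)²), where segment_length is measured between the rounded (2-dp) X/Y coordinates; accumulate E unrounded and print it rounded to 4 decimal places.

G0 X-11.41 Y24.47 Z1.92
G1 X0.00 Y0.00 E1.0776
G1 X24.92 Y11.62 E2.1750
G1 X13.51 Y36.09 E3.2526
G1 X-11.41 Y24.47 E4.3501

At z = 1.92 mm: the cube (footprint 27.5×27) is included at this height; (rotated 25° about Z; rotation is an isometry so areas/perimeters/island counts are preserved). The outline is a single polygon with 4 vertices. Extrusion per mm of travel: 0.4 × 0.24 / (π × 0.875²) = 0.039912. Accumulating E over each segment gives final E = 4.3501.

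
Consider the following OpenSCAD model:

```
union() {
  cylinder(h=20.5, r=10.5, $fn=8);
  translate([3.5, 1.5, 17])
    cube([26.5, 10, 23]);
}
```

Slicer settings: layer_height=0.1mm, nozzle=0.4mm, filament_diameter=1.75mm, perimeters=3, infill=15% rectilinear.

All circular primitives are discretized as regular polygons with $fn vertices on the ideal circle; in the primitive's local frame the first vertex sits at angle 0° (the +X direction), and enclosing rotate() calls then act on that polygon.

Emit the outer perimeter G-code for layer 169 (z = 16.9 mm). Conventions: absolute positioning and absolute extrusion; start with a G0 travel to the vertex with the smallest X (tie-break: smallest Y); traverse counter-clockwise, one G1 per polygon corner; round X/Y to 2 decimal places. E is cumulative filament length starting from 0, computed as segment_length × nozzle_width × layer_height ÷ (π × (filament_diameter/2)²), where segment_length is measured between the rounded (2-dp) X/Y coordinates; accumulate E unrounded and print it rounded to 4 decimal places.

G0 X-10.50 Y0.00 Z16.90
G1 X-7.42 Y-7.42 E0.1336
G1 X0.00 Y-10.50 E0.2672
G1 X7.42 Y-7.42 E0.4008
G1 X10.50 Y0.00 E0.5344
G1 X7.42 Y7.42 E0.6680
G1 X0.00 Y10.50 E0.8016
G1 X-7.42 Y7.42 E0.9352
G1 X-10.50 Y0.00 E1.0688

At z = 16.9 mm: the r=10.5 cylinder gives a regular 8-gon of circumradius 10.5 (constant along its height); the cube at (3.5, 1.5) does not reach this height (z outside [17, 40]); Merging all regions: only the r=10.5 cylinder is present, so the union is just that shape — 1 connected region. The outline is a single polygon with 8 vertices. Extrusion per mm of travel: 0.4 × 0.1 / (π × 0.875²) = 0.016630. Accumulating E over each segment gives final E = 1.0688.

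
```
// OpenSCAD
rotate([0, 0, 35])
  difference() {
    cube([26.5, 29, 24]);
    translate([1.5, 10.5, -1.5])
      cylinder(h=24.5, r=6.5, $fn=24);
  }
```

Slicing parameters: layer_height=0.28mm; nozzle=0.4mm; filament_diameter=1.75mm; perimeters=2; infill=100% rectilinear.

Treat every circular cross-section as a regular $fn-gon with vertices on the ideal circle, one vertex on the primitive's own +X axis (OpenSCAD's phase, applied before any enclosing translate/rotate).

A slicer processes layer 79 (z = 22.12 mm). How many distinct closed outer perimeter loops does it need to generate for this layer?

At z = 22.12 mm: the 26.5×29 cube contributes its full rectangle; the cylinder at (1.5, 10.5): section is a regular 24-gon, circumradius r=6.5; After the difference (first − rest): starting from the 26.5×29 cube, the r=6.5 cylinder at (1.5, 10.5) partially overlaps it — only the 84.81 mm² overlap (of its 131.22 mm²) is removed, clipping the outline — 1 connected region; (rotated 35° about Z; rotation is an isometry so areas/perimeters/island counts are preserved). The result has 1 disconnected region.

1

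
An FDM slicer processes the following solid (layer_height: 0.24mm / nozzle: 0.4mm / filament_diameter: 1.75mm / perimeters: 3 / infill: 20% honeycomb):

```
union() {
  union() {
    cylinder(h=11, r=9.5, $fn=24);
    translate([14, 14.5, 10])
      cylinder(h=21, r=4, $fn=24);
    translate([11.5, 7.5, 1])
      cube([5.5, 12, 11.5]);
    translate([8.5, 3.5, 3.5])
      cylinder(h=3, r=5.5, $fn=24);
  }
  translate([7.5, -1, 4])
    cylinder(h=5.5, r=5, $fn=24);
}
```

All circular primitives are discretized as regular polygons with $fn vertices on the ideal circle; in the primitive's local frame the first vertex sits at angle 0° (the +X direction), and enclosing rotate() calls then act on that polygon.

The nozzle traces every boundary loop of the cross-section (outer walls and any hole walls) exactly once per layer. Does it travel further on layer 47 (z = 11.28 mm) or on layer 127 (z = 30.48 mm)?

layer 47 (z = 11.28 mm)

Layer 47 (z = 11.28): the cylinder does not reach this height (z outside [0, 11]); the r=4 cylinder at (14, 14.5) contributes a regular 24-gon of circumradius 4 (perimeter = 2·24·4.000·sin(180°/24) = 25.06 mm); the cube at (11.5, 7.5) (footprint 5.5×12) is included at this height (perimeter 35.00 mm); the cylinder at (8.5, 3.5) is absent (z outside [3.5, 6.5]); Merging all regions: the regions partially overlap (shared area 39.84 mm²), so the edge portions inside another operand are dropped and the merged outline is re-measured after clipping — boundary = 36.42 mm; the cylinder at (7.5, -1) is absent (z outside [4, 9.5]); Combining (union): only that combined region is present, so the union is just that shape — boundary = 36.42 mm. So its perimeter = 36.42 mm. Layer 127 (z = 30.48): the cylinder is absent (z outside [0, 11]); the cylinder at (14, 14.5): section is a regular 24-gon, circumradius r=4 (perimeter = 2·24·4.000·sin(180°/24) = 25.06 mm); the cube at (11.5, 7.5) is not intersected at this z (z outside [1, 12.5]); the cylinder at (8.5, 3.5) does not reach this height (z outside [3.5, 6.5]); Taking the union: only the r=4 cylinder at (14, 14.5) is present, so the union is just that shape — boundary = 25.06 mm; the cylinder at (7.5, -1) does not reach this height (z outside [4, 9.5]); Taking the union: only that combined region is present, so the union is just that shape — boundary = 25.06 mm. So its perimeter = 25.06 mm. Layer 47 is larger (36.42 vs 25.06 mm).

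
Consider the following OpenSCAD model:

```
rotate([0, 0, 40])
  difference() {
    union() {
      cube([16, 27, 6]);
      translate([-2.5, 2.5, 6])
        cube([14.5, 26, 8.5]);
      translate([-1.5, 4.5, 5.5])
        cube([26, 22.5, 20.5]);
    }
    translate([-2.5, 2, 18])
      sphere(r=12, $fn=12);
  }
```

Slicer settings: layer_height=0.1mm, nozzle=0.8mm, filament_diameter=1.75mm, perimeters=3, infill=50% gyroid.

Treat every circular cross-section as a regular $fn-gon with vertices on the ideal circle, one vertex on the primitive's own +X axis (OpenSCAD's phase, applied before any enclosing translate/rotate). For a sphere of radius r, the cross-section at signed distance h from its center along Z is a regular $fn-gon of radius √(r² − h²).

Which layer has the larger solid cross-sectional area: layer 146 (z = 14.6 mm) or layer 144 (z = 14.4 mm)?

Layer 146 (z = 14.6): the cube is absent (z outside [0, 6]); the cube at (-2.5, 2.5) is absent (z outside [6, 14.5]); the cube at (-1.5, 4.5) (footprint 26×22.5) is included at this height (area 585.00 mm²); Taking the union: only the 26×22.5 cube at (-1.5, 4.5) is present, so the union is just that shape — area = 585.00 mm²; the r=12 sphere at (-2.5, 2) contributes a regular 12-gon of circumradius √(12²−3.4²) = 11.508 (area = (12/2)·11.508²·sin(360°/12) = 397.32 mm²); After the difference (first − rest): starting from that combined region (585.00 mm²), the r=12 sphere at (-2.5, 2) partially overlaps it — only the 62.52 mm² overlap (of its 397.32 mm²) is removed, clipping the outline — area = 522.48 mm²; (whole slice rotated 40° about Z — lengths, areas and connectivity unchanged). So its area = 522.48 mm². Layer 144 (z = 14.4): the cube is absent (z outside [0, 6]); the 14.5×26 cube at (-2.5, 2.5) contributes its full rectangle (area 377.00 mm²); the 26×22.5 cube at (-1.5, 4.5) contributes its full rectangle (area 585.00 mm²); Merging all regions: the regions partially overlap — summed areas 962.00 mm² minus the doubly-counted overlap 303.75 mm² gives 658.25 mm² — area = 658.25 mm²; the r=12 sphere at (-2.5, 2) contributes a regular 12-gon of circumradius √(12²−3.6²) = 11.447 (area = (12/2)·11.447²·sin(360°/12) = 393.12 mm²); Taking the first minus the rest: starting from the result so far (658.25 mm²), the r=12 sphere at (-2.5, 2) partially overlaps it — only the 92.59 mm² overlap (of its 393.12 mm²) is removed, clipping the outline — area = 565.66 mm²; (whole slice rotated 40° about Z — lengths, areas and connectivity unchanged). So its area = 565.66 mm². Layer 144 is larger (565.66 vs 522.48 mm²).

layer 144 (z = 14.4 mm)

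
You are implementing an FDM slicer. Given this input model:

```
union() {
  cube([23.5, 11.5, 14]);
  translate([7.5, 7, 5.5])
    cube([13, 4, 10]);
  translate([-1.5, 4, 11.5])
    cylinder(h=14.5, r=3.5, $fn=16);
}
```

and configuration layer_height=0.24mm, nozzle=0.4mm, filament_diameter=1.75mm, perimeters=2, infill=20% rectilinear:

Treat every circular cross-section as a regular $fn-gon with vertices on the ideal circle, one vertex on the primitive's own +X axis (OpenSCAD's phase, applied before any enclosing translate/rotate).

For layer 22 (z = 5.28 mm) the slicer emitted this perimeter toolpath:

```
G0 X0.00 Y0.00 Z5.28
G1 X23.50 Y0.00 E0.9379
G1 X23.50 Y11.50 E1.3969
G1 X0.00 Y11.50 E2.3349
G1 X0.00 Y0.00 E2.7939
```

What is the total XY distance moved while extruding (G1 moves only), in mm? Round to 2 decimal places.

Sum the Euclidean lengths of each G1 segment: total = 70.00 mm.

70.00 mm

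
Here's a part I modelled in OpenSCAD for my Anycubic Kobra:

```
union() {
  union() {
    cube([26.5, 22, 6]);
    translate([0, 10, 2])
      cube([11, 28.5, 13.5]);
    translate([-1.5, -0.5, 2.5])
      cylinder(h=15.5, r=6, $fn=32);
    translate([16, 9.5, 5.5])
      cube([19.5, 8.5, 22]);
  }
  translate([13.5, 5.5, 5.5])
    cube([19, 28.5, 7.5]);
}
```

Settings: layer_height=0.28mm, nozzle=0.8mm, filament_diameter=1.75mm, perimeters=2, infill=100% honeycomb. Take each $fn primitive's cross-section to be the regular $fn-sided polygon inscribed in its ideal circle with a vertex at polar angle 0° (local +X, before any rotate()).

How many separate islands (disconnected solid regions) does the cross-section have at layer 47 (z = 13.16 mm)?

At z = 13.16 mm: the cube is not intersected at this z (z outside [0, 6]); the cube at (0, 10) is present — its section is the full 11×28.5 rectangle; the r=6 cylinder at (-1.5, -0.5) contributes a regular 32-gon of circumradius 6; the cube at (16, 9.5) (footprint 19.5×8.5) is included at this height; Combining (union): the 3 present regions are separate (no shared area or edge), so areas and boundary lengths simply add and each stays a separate island — 3 connected regions; the cube at (13.5, 5.5) is absent (z outside [5.5, 13]); Merging all regions: only that combined region is present, so the union is just that shape — 3 connected regions. Overall, the cross-section has 3 separate islands. Island count = 3.

3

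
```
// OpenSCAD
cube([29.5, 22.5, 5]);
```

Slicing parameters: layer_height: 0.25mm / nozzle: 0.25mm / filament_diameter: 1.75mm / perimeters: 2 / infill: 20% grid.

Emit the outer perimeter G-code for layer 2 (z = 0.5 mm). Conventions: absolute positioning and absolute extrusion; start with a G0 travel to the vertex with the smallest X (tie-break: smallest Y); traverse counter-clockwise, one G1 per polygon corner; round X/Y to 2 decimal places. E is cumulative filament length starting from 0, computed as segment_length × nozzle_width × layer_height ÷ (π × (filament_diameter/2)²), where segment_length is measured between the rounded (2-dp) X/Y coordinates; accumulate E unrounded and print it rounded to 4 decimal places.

At z = 0.5 mm: the 29.5×22.5 cube contributes its full rectangle. The outline is a single polygon with 4 vertices. Extrusion per mm of travel: 0.25 × 0.25 / (π × 0.875²) = 0.025984. Accumulating E over each segment gives final E = 2.7024.

G0 X0.00 Y0.00 Z0.50
G1 X29.50 Y0.00 E0.7665
G1 X29.50 Y22.50 E1.3512
G1 X0.00 Y22.50 E2.1177
G1 X0.00 Y0.00 E2.7024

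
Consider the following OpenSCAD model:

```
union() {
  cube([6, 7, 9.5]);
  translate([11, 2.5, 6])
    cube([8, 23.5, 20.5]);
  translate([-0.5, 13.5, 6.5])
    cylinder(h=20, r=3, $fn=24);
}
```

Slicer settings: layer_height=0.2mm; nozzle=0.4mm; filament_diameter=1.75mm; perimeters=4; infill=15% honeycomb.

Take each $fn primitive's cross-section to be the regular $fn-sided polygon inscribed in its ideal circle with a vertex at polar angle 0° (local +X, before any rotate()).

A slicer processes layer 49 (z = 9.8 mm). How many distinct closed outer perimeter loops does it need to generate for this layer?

2

At z = 9.8 mm: the cube is not intersected at this z (z outside [0, 9.5]); the 8×23.5 cube at (11, 2.5) contributes its full rectangle; the r=3 cylinder at (-0.5, 13.5) contributes a regular 24-gon of circumradius 3; Taking the union: the 2 present regions are separate (no shared area or edge), so areas and boundary lengths simply add and each stays a separate island — 2 connected regions. The result has 2 disconnected regions.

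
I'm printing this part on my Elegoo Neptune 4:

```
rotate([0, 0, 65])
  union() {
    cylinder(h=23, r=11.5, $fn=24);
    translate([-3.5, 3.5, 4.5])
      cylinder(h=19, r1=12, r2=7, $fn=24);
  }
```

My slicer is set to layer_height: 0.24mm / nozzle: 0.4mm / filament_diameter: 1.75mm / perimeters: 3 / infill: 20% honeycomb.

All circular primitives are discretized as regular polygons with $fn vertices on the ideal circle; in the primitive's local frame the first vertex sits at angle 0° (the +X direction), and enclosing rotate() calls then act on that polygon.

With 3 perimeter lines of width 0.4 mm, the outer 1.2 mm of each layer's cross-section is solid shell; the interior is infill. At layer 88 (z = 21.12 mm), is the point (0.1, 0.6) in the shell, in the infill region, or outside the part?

At z = 21.12 mm: the r=11.5 cylinder gives a regular 24-gon of circumradius 11.5 (constant along its height); the cone at (-3.5, 3.5): at t=0.875 of its height the radius interpolates to r₁+(r₂−r₁)t = 7.626, giving a regular 24-gon of that circumradius; Merging all regions: the regions partially overlap (shared area 171.50 mm²), so overlapping operands fuse into one piece — 1 connected region; (whole slice rotated 65° about Z — lengths, areas and connectivity unchanged). Overall, the cross-section is a single solid region. Undo the 65° rotation: the query point maps to (0.586, 0.163) in the un-rotated model frame. The nearest boundary edge runs (9.96, 5.75)→(11.11, 2.98); distance from the point to it = 10.80 mm. The point is inside the cross-section and 10.80 mm from the nearest boundary — more than the 1.2 mm shell width (3 × 0.4), so it's in the infill interior.

infill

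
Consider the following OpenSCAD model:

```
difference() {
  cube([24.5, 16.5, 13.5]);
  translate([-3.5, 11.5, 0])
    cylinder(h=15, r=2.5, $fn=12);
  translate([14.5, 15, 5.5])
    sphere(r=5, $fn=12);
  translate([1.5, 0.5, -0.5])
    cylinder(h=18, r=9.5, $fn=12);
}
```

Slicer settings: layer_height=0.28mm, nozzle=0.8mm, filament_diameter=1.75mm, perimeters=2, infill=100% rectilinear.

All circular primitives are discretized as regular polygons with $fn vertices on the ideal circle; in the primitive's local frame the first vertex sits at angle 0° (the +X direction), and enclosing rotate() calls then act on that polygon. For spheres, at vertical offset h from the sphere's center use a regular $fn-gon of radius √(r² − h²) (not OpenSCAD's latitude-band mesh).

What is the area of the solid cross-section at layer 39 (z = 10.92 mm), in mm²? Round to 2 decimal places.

At z = 10.92 mm: the 24.5×16.5 cube contributes its full rectangle (area 404.25 mm²); the cylinder at (-3.5, 11.5): section is a regular 12-gon, circumradius r=2.5 (area = (12/2)·2.500²·sin(360°/12) = 18.75 mm²); the sphere at (14.5, 15) is absent (|z−center|=5.420 > r=5); the cylinder at (1.5, 0.5): section is a regular 12-gon, circumradius r=9.5 (area = (12/2)·9.500²·sin(360°/12) = 270.75 mm²); Taking the first minus the rest: starting from the 24.5×16.5 cube (404.25 mm²), the r=2.5 cylinder at (-3.5, 11.5) misses the remaining region (no effect); the r=9.5 cylinder at (1.5, 0.5) partially overlaps it — only the 87.10 mm² overlap (of its 270.75 mm²) is removed, clipping the outline — area = 317.15 mm². Overall, the cross-section is a single solid region. Net area = 317.15 mm².

317.15 mm²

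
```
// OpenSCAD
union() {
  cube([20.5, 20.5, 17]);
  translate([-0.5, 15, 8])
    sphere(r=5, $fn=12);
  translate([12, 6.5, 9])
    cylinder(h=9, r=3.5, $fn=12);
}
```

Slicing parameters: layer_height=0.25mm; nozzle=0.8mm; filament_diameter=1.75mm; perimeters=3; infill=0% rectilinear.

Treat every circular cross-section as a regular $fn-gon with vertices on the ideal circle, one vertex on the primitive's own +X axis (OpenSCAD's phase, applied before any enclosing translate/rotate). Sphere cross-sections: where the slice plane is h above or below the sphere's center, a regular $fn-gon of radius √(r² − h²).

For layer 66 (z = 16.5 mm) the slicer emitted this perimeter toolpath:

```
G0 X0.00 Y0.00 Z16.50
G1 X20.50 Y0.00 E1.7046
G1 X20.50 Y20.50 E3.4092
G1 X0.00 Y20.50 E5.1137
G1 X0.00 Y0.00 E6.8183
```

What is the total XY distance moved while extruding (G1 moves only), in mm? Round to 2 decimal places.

Sum the Euclidean lengths of each G1 segment: total = 82.00 mm.

82.00 mm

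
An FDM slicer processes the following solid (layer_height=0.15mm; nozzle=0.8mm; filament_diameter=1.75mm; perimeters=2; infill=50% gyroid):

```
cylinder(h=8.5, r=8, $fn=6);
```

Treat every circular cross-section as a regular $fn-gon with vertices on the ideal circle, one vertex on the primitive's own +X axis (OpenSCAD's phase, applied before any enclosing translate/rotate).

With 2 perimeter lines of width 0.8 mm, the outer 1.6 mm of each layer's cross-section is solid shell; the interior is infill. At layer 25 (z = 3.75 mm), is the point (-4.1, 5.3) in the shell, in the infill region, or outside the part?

shell

At z = 3.75 mm: the r=8 cylinder contributes a regular 6-gon of circumradius 8. Overall, the cross-section is a single solid region. The nearest boundary edge runs (-4.00, 6.93)→(-8.00, 0.00); distance from the point to it = 0.73 mm. The point is inside the cross-section, 0.73 mm from the nearest boundary — within the 1.6 mm shell band (2 × 0.8).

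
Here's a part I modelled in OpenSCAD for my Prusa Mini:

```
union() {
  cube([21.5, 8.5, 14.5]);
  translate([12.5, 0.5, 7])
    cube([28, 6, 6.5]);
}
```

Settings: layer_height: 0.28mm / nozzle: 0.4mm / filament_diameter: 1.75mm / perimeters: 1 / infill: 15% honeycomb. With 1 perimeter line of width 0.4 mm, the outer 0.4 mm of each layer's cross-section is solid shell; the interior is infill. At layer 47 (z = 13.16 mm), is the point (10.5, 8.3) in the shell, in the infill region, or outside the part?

At z = 13.16 mm: the cube (footprint 21.5×8.5) is included at this height; the cube at (12.5, 0.5) (footprint 28×6) is included at this height; Taking the union: the regions partially overlap (shared area 54.00 mm²), so overlapping operands fuse into one piece — 1 connected region. Overall, the cross-section is a single solid region. The nearest boundary edge runs (0.00, 8.50)→(21.50, 8.50); distance from the point to it = 0.20 mm. The point is inside the cross-section, 0.20 mm from the nearest boundary — within the 0.4 mm shell band (1 × 0.4).

shell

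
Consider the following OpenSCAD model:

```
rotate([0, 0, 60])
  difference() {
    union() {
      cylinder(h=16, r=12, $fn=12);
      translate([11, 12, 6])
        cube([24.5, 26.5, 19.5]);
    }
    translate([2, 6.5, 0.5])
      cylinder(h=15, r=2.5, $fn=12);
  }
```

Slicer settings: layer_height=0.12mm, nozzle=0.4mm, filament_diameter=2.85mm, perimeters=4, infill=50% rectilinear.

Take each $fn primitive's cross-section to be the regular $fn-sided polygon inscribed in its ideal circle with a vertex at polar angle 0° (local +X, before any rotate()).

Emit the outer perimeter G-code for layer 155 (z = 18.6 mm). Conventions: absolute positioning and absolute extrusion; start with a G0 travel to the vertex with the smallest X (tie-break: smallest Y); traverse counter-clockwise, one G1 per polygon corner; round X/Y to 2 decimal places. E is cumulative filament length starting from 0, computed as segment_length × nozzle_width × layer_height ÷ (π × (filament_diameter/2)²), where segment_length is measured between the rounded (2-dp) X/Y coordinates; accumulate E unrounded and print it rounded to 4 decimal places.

At z = 18.6 mm: the cylinder does not reach this height (z outside [0, 16]); the cube at (11, 12) is present — its section is the full 24.5×26.5 rectangle; Combining (union): only the 24.5×26.5 cube at (11, 12) is present, so the union is just that shape — 1 connected region; the cylinder at (2, 6.5) is not intersected at this z (z outside [0.5, 15.5]); Subtracting the remaining from the first: none of the subtracted shapes is present at this height, so that combined region is unchanged — 1 connected region; (whole slice rotated 60° about Z — lengths, areas and connectivity unchanged). The outline is a single polygon with 4 vertices. Extrusion per mm of travel: 0.4 × 0.12 / (π × 1.425²) = 0.007524. Accumulating E over each segment gives final E = 0.7674.

G0 X-27.84 Y28.78 Z18.60
G1 X-4.89 Y15.53 E0.1994
G1 X7.36 Y36.74 E0.3837
G1 X-15.59 Y49.99 E0.5831
G1 X-27.84 Y28.78 E0.7674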